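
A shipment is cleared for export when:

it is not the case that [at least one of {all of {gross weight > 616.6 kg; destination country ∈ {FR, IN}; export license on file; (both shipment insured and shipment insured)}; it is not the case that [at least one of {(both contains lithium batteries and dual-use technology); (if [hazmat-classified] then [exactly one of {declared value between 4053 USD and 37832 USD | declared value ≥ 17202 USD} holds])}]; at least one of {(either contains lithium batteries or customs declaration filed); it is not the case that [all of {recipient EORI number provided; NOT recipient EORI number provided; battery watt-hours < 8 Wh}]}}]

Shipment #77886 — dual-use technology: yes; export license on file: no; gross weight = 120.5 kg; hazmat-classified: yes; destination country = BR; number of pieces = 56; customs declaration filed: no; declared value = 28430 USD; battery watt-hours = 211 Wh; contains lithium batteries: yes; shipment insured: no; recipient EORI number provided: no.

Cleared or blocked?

Atomic conditions:
  gross weight > 616.6 kg: 120.5 > 616.6 is false
  destination country ∈ {FR, IN}: BR is not in the set → false
  export license on file: no → false
  shipment insured: no → false
  contains lithium batteries: yes → true
  dual-use technology: yes → true
  hazmat-classified: yes → true
  declared value between 4053 USD and 37832 USD: 28430 in [4053, 37832] is true
  declared value ≥ 17202 USD: 28430 ≥ 17202 is true
  customs declaration filed: no → false
  recipient EORI number provided: no → false
  NOT recipient EORI number provided: no → true
  battery watt-hours < 8 Wh: 211 < 8 is false
Combine:
[1.1.4] false AND false = false
[1.1] false AND false AND false AND false = false
[1.2.1.1] true AND true = true
[1.2.1.2.2] exactly-one(true, true) = false
[1.2.1.2] true → false = false
[1.2.1] true OR false = true
[1.2] NOT true = false
[1.3.1] true OR false = true
[1.3.2.1] false AND true AND false = false
[1.3.2] NOT false = true
[1.3] true OR true = true
[1] false OR false OR true = true
[root] NOT true = false
Overall: false → blocked

Blocked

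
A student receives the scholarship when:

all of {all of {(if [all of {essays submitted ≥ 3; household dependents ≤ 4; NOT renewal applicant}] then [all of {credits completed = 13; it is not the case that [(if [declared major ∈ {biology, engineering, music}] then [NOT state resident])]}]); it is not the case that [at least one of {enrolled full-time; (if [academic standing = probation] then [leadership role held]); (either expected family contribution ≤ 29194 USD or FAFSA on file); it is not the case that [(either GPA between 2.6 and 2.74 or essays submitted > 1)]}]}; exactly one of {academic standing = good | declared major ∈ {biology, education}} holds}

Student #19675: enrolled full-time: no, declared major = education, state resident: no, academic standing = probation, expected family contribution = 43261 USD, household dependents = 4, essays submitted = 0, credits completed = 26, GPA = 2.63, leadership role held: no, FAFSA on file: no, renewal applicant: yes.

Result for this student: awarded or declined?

Atomic conditions:
  essays submitted ≥ 3: 0 ≥ 3 is false
  household dependents ≤ 4: 4 ≤ 4 is true
  NOT renewal applicant: yes → false
  credits completed = 13: 26 == 13 is false
  declared major ∈ {biology, engineering, music}: education is not in the set → false
  NOT state resident: no → true
  enrolled full-time: no → false
  academic standing = probation: probation == probation is true
  leadership role held: no → false
  expected family contribution ≤ 29194 USD: 43261 ≤ 29194 is false
  FAFSA on file: no → false
  GPA between 2.6 and 2.74: 2.63 in [2.6, 2.74] is true
  essays submitted > 1: 0 > 1 is false
  academic standing = good: probation == good is false
  declared major ∈ {biology, education}: education is in the set → true
Combine:
[1.1.1] false AND true AND false = false
[1.1.2.2.1] false → true (antecedent false ⇒ implication holds) = true
[1.1.2.2] NOT true = false
[1.1.2] false AND false = false
[1.1] false → false (antecedent false ⇒ implication holds) = true
[1.2.1.2] true → false = false
[1.2.1.3] false OR false = false
[1.2.1.4.1] true OR false = true
[1.2.1.4] NOT true = false
[1.2.1] false OR false OR false OR false = false
[1.2] NOT false = true
[1] true AND true = true
[2] exactly-one(false, true) = true
[root] true AND true = true
Overall: true → awarded

Awarded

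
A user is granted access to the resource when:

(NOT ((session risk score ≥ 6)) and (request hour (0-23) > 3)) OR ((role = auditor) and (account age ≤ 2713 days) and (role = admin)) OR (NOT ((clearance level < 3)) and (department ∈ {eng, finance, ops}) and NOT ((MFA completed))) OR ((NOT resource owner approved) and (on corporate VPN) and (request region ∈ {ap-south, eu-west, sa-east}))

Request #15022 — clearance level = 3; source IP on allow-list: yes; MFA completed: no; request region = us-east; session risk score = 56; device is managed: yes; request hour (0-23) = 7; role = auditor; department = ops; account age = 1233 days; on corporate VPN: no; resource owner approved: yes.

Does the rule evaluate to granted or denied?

Atomic conditions:
  session risk score ≥ 6: 56 ≥ 6 is true
  request hour (0-23) > 3: 7 > 3 is true
  role = auditor: auditor == auditor is true
  account age ≤ 2713 days: 1233 ≤ 2713 is true
  role = admin: auditor == admin is false
  clearance level < 3: 3 < 3 is false
  department ∈ {eng, finance, ops}: ops is in the set → true
  MFA completed: no → false
  NOT resource owner approved: yes → false
  on corporate VPN: no → false
  request region ∈ {ap-south, eu-west, sa-east}: us-east is not in the set → false
Combine:
[1.1] NOT true = false
[1] false AND true = false
[2] true AND true AND false = false
[3.1] NOT false = true
[3.3] NOT false = true
[3] true AND true AND true = true
[4] false AND false AND false = false
[root] false OR false OR true OR false = true
Overall: true → granted

Granted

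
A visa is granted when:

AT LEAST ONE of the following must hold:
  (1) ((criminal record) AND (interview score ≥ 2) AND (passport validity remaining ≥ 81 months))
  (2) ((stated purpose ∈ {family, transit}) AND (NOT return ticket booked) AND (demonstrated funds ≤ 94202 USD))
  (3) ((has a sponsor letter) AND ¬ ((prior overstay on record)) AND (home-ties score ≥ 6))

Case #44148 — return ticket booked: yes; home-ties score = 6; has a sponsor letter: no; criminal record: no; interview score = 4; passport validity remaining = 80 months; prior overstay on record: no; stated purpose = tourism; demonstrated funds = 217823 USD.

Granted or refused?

Atomic conditions:
  criminal record: no → false
  interview score ≥ 2: 4 ≥ 2 is true
  passport validity remaining ≥ 81 months: 80 ≥ 81 is false
  stated purpose ∈ {family, transit}: tourism is not in the set → false
  NOT return ticket booked: yes → false
  demonstrated funds ≤ 94202 USD: 217823 ≤ 94202 is false
  has a sponsor letter: no → false
  prior overstay on record: no → false
  home-ties score ≥ 6: 6 ≥ 6 is true
Combine:
[1] false AND true AND false = false
[2] false AND false AND false = false
[3.2] NOT false = true
[3] false AND true AND true = false
[root] false OR false OR false = false
Overall: false → refused

Refused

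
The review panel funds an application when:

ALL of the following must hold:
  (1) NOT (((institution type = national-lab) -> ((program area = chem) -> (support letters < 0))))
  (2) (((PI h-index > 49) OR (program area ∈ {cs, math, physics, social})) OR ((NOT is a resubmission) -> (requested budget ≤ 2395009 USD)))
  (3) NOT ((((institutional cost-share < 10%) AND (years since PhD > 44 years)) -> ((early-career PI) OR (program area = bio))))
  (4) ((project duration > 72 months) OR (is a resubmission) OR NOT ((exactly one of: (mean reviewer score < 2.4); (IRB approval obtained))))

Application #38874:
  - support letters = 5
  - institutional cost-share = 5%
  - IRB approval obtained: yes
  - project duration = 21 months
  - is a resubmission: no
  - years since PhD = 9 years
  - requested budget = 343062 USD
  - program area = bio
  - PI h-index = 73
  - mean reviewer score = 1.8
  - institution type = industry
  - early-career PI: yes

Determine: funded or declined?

Declined

Atomic conditions:
  institution type = national-lab: industry == national-lab is false
  program area = chem: bio == chem is false
  support letters < 0: 5 < 0 is false
  PI h-index > 49: 73 > 49 is true
  program area ∈ {cs, math, physics, social}: bio is not in the set → false
  NOT is a resubmission: no → true
  requested budget ≤ 2395009 USD: 343062 ≤ 2395009 is true
  institutional cost-share < 10%: 5 < 10 is true
  years since PhD > 44 years: 9 > 44 is false
  early-career PI: yes → true
  program area = bio: bio == bio is true
  project duration > 72 months: 21 > 72 is false
  is a resubmission: no → false
  mean reviewer score < 2.4: 1.8 < 2.4 is true
  IRB approval obtained: yes → true
Combine:
[1.1.2] false → false (antecedent false ⇒ implication holds) = true
[1.1] false → true (antecedent false ⇒ implication holds) = true
[1] NOT true = false
[2.1] true OR false = true
[2.2] true → true = true
[2] true OR true = true
[3.1.1] true AND false = false
[3.1.2] true OR true = true
[3.1] false → true (antecedent false ⇒ implication holds) = true
[3] NOT true = false
[4.3.1] exactly-one(true, true) = false
[4.3] NOT false = true
[4] false OR false OR true = true
[root] false AND true AND false AND true = false
Overall: false → declined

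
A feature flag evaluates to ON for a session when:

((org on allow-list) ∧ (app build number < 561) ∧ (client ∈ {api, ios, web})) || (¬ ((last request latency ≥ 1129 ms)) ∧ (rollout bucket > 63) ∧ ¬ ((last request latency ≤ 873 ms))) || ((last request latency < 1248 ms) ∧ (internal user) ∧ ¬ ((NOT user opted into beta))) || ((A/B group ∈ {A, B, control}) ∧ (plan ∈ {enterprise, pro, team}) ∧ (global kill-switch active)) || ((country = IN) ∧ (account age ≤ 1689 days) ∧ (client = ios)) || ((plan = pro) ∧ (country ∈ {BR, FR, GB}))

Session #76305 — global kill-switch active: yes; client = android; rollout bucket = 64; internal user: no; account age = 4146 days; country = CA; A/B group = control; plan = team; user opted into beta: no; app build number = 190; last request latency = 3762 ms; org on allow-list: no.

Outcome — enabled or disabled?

Atomic conditions:
  org on allow-list: no → false
  app build number < 561: 190 < 561 is true
  client ∈ {api, ios, web}: android is not in the set → false
  last request latency ≥ 1129 ms: 3762 ≥ 1129 is true
  rollout bucket > 63: 64 > 63 is true
  last request latency ≤ 873 ms: 3762 ≤ 873 is false
  last request latency < 1248 ms: 3762 < 1248 is false
  internal user: no → false
  NOT user opted into beta: no → true
  A/B group ∈ {A, B, control}: control is in the set → true
  plan ∈ {enterprise, pro, team}: team is in the set → true
  global kill-switch active: yes → true
  country = IN: CA == IN is false
  account age ≤ 1689 days: 4146 ≤ 1689 is false
  client = ios: android == ios is false
  plan = pro: team == pro is false
  country ∈ {BR, FR, GB}: CA is not in the set → false
Combine:
[1] false AND true AND false = false
[2.1] NOT true = false
[2.3] NOT false = true
[2] false AND true AND true = false
[3.3] NOT true = false
[3] false AND false AND false = false
[4] true AND true AND true = true
[5] false AND false AND false = false
[6] false AND false = false
[root] false OR false OR false OR true OR false OR false = true
Overall: true → enabled

Enabled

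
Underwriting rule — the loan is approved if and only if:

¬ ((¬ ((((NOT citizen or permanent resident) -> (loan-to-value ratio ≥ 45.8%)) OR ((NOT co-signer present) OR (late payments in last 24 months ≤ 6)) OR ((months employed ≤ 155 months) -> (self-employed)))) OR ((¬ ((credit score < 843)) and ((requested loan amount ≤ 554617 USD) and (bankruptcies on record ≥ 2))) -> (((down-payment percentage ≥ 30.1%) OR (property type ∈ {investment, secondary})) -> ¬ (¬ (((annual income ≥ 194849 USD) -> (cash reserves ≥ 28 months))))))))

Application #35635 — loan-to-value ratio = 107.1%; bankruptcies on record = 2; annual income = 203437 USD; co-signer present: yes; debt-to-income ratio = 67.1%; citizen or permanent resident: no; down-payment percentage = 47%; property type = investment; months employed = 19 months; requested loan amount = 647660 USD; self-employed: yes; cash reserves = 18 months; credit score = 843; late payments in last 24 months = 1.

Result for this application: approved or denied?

Atomic conditions:
  NOT citizen or permanent resident: no → true
  loan-to-value ratio ≥ 45.8%: 107.1 ≥ 45.8 is true
  NOT co-signer present: yes → false
  late payments in last 24 months ≤ 6: 1 ≤ 6 is true
  months employed ≤ 155 months: 19 ≤ 155 is true
  self-employed: yes → true
  credit score < 843: 843 < 843 is false
  requested loan amount ≤ 554617 USD: 647660 ≤ 554617 is false
  bankruptcies on record ≥ 2: 2 ≥ 2 is true
  down-payment percentage ≥ 30.1%: 47 ≥ 30.1 is true
  property type ∈ {investment, secondary}: investment is in the set → true
  annual income ≥ 194849 USD: 203437 ≥ 194849 is true
  cash reserves ≥ 28 months: 18 ≥ 28 is false
Combine:
[1.1.1.1] true → true = true
[1.1.1.2] false OR true = true
[1.1.1.3] true → true = true
[1.1.1] true OR true OR true = true
[1.1] NOT true = false
[1.2.1.1] NOT false = true
[1.2.1.2] false AND true = false
[1.2.1] true AND false = false
[1.2.2.1] true OR true = true
[1.2.2.2.1.1] true → false = false
[1.2.2.2.1] NOT false = true
[1.2.2.2] NOT true = false
[1.2.2] true → false = false
[1.2] false → false (antecedent false ⇒ implication holds) = true
[1] false OR true = true
[root] NOT true = false
Overall: false → denied

Denied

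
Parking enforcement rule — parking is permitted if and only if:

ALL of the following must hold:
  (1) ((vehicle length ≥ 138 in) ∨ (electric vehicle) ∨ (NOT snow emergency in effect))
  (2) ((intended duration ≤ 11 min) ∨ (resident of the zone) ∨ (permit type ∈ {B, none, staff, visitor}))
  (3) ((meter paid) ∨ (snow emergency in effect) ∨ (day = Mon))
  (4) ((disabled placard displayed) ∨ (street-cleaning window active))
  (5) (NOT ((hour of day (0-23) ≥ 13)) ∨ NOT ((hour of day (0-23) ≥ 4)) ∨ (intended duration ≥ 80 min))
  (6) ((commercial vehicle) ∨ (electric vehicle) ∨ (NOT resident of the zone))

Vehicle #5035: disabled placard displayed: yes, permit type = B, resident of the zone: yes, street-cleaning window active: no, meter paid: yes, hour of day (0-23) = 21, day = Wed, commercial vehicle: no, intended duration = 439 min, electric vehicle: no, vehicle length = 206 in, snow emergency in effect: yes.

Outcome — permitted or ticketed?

Atomic conditions:
  vehicle length ≥ 138 in: 206 ≥ 138 is true
  electric vehicle: no → false
  NOT snow emergency in effect: yes → false
  intended duration ≤ 11 min: 439 ≤ 11 is false
  resident of the zone: yes → true
  permit type ∈ {B, none, staff, visitor}: B is in the set → true
  meter paid: yes → true
  snow emergency in effect: yes → true
  day = Mon: Wed == Mon is false
  disabled placard displayed: yes → true
  street-cleaning window active: no → false
  hour of day (0-23) ≥ 13: 21 ≥ 13 is true
  hour of day (0-23) ≥ 4: 21 ≥ 4 is true
  intended duration ≥ 80 min: 439 ≥ 80 is true
  commercial vehicle: no → false
  NOT resident of the zone: yes → false
Combine:
[1] true OR false OR false = true
[2] false OR true OR true = true
[3] true OR true OR false = true
[4] true OR false = true
[5.1] NOT true = false
[5.2] NOT true = false
[5] false OR false OR true = true
[6] false OR false OR false = false
[root] true AND true AND true AND true AND true AND false = false
Overall: false → ticketed

Ticketed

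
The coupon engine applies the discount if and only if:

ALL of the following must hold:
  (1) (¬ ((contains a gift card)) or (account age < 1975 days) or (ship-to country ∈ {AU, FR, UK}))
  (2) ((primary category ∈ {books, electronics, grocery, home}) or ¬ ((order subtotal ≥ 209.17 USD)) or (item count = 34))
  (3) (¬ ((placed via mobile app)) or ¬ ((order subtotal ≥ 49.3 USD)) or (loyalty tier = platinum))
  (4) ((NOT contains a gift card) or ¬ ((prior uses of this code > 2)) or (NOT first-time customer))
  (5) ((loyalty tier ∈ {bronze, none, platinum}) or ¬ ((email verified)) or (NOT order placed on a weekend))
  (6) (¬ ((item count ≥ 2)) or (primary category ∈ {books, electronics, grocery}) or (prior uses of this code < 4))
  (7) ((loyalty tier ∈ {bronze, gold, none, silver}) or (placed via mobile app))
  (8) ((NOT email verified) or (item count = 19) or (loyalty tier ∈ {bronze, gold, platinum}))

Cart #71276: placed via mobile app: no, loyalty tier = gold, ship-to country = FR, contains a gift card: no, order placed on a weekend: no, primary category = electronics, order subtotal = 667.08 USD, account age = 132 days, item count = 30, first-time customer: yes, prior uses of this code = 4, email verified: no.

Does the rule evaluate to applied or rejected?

Atomic conditions:
  contains a gift card: no → false
  account age < 1975 days: 132 < 1975 is true
  ship-to country ∈ {AU, FR, UK}: FR is in the set → true
  primary category ∈ {books, electronics, grocery, home}: electronics is in the set → true
  order subtotal ≥ 209.17 USD: 667.08 ≥ 209.17 is true
  item count = 34: 30 == 34 is false
  placed via mobile app: no → false
  order subtotal ≥ 49.3 USD: 667.08 ≥ 49.3 is true
  loyalty tier = platinum: gold == platinum is false
  NOT contains a gift card: no → true
  prior uses of this code > 2: 4 > 2 is true
  NOT first-time customer: yes → false
  loyalty tier ∈ {bronze, none, platinum}: gold is not in the set → false
  email verified: no → false
  NOT order placed on a weekend: no → true
  item count ≥ 2: 30 ≥ 2 is true
  primary category ∈ {books, electronics, grocery}: electronics is in the set → true
  prior uses of this code < 4: 4 < 4 is false
  loyalty tier ∈ {bronze, gold, none, silver}: gold is in the set → true
  NOT email verified: no → true
  item count = 19: 30 == 19 is false
  loyalty tier ∈ {bronze, gold, platinum}: gold is in the set → true
Combine:
[1.1] NOT false = true
[1] true OR true OR true = true
[2.2] NOT true = false
[2] true OR false OR false = true
[3.1] NOT false = true
[3.2] NOT true = false
[3] true OR false OR false = true
[4.2] NOT true = false
[4] true OR false OR false = true
[5.2] NOT false = true
[5] false OR true OR true = true
[6.1] NOT true = false
[6] false OR true OR false = true
[7] true OR false = true
[8] true OR false OR true = true
[root] true AND true AND true AND true AND true AND true AND true AND true = true
Overall: true → applied

Applied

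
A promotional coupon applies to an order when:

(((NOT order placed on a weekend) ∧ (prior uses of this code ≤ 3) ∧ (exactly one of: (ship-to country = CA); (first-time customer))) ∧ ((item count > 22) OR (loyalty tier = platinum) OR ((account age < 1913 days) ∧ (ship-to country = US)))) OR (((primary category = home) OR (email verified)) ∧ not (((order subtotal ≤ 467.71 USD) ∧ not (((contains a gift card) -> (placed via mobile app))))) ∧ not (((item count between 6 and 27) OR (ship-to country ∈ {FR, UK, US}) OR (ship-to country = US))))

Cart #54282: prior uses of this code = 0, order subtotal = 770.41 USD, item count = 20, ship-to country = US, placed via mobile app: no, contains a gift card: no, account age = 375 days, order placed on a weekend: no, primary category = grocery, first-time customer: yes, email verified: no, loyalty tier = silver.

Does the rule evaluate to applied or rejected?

Applied

Atomic conditions:
  NOT order placed on a weekend: no → true
  prior uses of this code ≤ 3: 0 ≤ 3 is true
  ship-to country = CA: US == CA is false
  first-time customer: yes → true
  item count > 22: 20 > 22 is false
  loyalty tier = platinum: silver == platinum is false
  account age < 1913 days: 375 < 1913 is true
  ship-to country = US: US == US is true
  primary category = home: grocery == home is false
  email verified: no → false
  order subtotal ≤ 467.71 USD: 770.41 ≤ 467.71 is false
  contains a gift card: no → false
  placed via mobile app: no → false
  item count between 6 and 27: 20 in [6, 27] is true
  ship-to country ∈ {FR, UK, US}: US is in the set → true
Combine:
[1.1.3] exactly-one(false, true) = true
[1.1] true AND true AND true = true
[1.2.3] true AND true = true
[1.2] false OR false OR true = true
[1] true AND true = true
[2.1] false OR false = false
[2.2.1.2.1] false → false (antecedent false ⇒ implication holds) = true
[2.2.1.2] NOT true = false
[2.2.1] false AND false = false
[2.2] NOT false = true
[2.3.1] true OR true OR true = true
[2.3] NOT true = false
[2] false AND true AND false = false
[root] true OR false = true
Overall: true → applied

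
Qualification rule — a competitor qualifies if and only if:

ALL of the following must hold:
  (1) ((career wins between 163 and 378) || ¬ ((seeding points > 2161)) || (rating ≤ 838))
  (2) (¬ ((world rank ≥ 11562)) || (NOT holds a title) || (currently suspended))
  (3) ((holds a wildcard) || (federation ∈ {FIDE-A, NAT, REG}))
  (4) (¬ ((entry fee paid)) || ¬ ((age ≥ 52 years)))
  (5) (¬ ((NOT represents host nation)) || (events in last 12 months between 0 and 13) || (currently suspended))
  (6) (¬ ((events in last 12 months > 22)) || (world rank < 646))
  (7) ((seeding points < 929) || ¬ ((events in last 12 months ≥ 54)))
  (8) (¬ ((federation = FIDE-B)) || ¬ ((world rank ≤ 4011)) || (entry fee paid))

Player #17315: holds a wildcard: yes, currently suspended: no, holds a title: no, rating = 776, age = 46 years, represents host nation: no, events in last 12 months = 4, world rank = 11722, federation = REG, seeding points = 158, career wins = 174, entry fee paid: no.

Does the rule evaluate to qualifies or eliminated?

Atomic conditions:
  career wins between 163 and 378: 174 in [163, 378] is true
  seeding points > 2161: 158 > 2161 is false
  rating ≤ 838: 776 ≤ 838 is true
  world rank ≥ 11562: 11722 ≥ 11562 is true
  NOT holds a title: no → true
  currently suspended: no → false
  holds a wildcard: yes → true
  federation ∈ {FIDE-A, NAT, REG}: REG is in the set → true
  entry fee paid: no → false
  age ≥ 52 years: 46 ≥ 52 is false
  NOT represents host nation: no → true
  events in last 12 months between 0 and 13: 4 in [0, 13] is true
  events in last 12 months > 22: 4 > 22 is false
  world rank < 646: 11722 < 646 is false
  seeding points < 929: 158 < 929 is true
  events in last 12 months ≥ 54: 4 ≥ 54 is false
  federation = FIDE-B: REG == FIDE-B is false
  world rank ≤ 4011: 11722 ≤ 4011 is false
Combine:
[1.2] NOT false = true
[1] true OR true OR true = true
[2.1] NOT true = false
[2] false OR true OR false = true
[3] true OR true = true
[4.1] NOT false = true
[4.2] NOT false = true
[4] true OR true = true
[5.1] NOT true = false
[5] false OR true OR false = true
[6.1] NOT false = true
[6] true OR false = true
[7.2] NOT false = true
[7] true OR true = true
[8.1] NOT false = true
[8.2] NOT false = true
[8] true OR true OR false = true
[root] true AND true AND true AND true AND true AND true AND true AND true = true
Overall: true → qualifies

Qualifies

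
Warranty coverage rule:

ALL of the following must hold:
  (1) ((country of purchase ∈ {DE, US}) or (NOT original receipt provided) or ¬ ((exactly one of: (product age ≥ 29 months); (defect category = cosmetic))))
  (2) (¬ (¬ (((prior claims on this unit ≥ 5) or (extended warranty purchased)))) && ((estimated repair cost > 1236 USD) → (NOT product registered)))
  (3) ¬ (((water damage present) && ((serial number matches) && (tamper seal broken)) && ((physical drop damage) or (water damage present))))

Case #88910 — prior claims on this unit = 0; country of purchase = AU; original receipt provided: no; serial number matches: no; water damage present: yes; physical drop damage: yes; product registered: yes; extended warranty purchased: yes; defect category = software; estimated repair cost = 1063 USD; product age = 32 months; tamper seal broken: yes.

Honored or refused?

Honored

Atomic conditions:
  country of purchase ∈ {DE, US}: AU is not in the set → false
  NOT original receipt provided: no → true
  product age ≥ 29 months: 32 ≥ 29 is true
  defect category = cosmetic: software == cosmetic is false
  prior claims on this unit ≥ 5: 0 ≥ 5 is false
  extended warranty purchased: yes → true
  estimated repair cost > 1236 USD: 1063 > 1236 is false
  NOT product registered: yes → false
  water damage present: yes → true
  serial number matches: no → false
  tamper seal broken: yes → true
  physical drop damage: yes → true
Combine:
[1.3.1] exactly-one(true, false) = true
[1.3] NOT true = false
[1] false OR true OR false = true
[2.1.1.1] false OR true = true
[2.1.1] NOT true = false
[2.1] NOT false = true
[2.2] false → false (antecedent false ⇒ implication holds) = true
[2] true AND true = true
[3.1.2] false AND true = false
[3.1.3] true OR true = true
[3.1] true AND false AND true = false
[3] NOT false = true
[root] true AND true AND true = true
Overall: true → honored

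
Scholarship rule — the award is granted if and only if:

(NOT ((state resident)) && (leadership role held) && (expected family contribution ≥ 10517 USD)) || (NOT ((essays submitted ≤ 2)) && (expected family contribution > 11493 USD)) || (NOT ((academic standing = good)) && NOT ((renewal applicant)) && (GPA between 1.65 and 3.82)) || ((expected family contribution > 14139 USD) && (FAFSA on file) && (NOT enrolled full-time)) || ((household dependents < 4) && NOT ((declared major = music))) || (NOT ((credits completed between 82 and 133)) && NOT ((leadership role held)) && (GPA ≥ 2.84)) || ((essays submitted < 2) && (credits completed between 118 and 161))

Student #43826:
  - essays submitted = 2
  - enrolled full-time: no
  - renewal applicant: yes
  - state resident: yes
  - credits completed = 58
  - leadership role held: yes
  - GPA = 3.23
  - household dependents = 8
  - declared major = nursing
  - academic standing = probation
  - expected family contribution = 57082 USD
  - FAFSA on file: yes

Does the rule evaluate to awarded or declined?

Awarded

Atomic conditions:
  state resident: yes → true
  leadership role held: yes → true
  expected family contribution ≥ 10517 USD: 57082 ≥ 10517 is true
  essays submitted ≤ 2: 2 ≤ 2 is true
  expected family contribution > 11493 USD: 57082 > 11493 is true
  academic standing = good: probation == good is false
  renewal applicant: yes → true
  GPA between 1.65 and 3.82: 3.23 in [1.65, 3.82] is true
  expected family contribution > 14139 USD: 57082 > 14139 is true
  FAFSA on file: yes → true
  NOT enrolled full-time: no → true
  household dependents < 4: 8 < 4 is false
  declared major = music: nursing == music is false
  credits completed between 82 and 133: 58 in [82, 133] is false
  GPA ≥ 2.84: 3.23 ≥ 2.84 is true
  essays submitted < 2: 2 < 2 is false
  credits completed between 118 and 161: 58 in [118, 161] is false
Combine:
[1.1] NOT true = false
[1] false AND true AND true = false
[2.1] NOT true = false
[2] false AND true = false
[3.1] NOT false = true
[3.2] NOT true = false
[3] true AND false AND true = false
[4] true AND true AND true = true
[5.2] NOT false = true
[5] false AND true = false
[6.1] NOT false = true
[6.2] NOT true = false
[6] true AND false AND true = false
[7] false AND false = false
[root] false OR false OR false OR true OR false OR false OR false = true
Overall: true → awarded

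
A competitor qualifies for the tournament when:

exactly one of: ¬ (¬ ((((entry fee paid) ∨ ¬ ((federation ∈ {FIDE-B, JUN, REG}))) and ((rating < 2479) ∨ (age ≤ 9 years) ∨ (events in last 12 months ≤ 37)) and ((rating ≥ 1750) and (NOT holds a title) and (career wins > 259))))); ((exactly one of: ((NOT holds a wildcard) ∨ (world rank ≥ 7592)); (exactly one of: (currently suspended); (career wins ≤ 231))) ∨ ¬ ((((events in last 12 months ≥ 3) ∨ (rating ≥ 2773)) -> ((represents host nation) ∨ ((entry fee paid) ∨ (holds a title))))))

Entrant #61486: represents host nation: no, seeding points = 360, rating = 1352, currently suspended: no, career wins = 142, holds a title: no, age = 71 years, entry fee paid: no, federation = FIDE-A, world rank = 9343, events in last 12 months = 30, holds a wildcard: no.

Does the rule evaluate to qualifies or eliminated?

Qualifies

Atomic conditions:
  entry fee paid: no → false
  federation ∈ {FIDE-B, JUN, REG}: FIDE-A is not in the set → false
  rating < 2479: 1352 < 2479 is true
  age ≤ 9 years: 71 ≤ 9 is false
  events in last 12 months ≤ 37: 30 ≤ 37 is true
  rating ≥ 1750: 1352 ≥ 1750 is false
  NOT holds a title: no → true
  career wins > 259: 142 > 259 is false
  NOT holds a wildcard: no → true
  world rank ≥ 7592: 9343 ≥ 7592 is true
  currently suspended: no → false
  career wins ≤ 231: 142 ≤ 231 is true
  events in last 12 months ≥ 3: 30 ≥ 3 is true
  rating ≥ 2773: 1352 ≥ 2773 is false
  represents host nation: no → false
  holds a title: no → false
Combine:
[1.1.1.1.2] NOT false = true
[1.1.1.1] false OR true = true
[1.1.1.2] true OR false OR true = true
[1.1.1.3] false AND true AND false = false
[1.1.1] true AND true AND false = false
[1.1] NOT false = true
[1] NOT true = false
[2.1.1] true OR true = true
[2.1.2] exactly-one(false, true) = true
[2.1] exactly-one(true, true) = false
[2.2.1.1] true OR false = true
[2.2.1.2.2] false OR false = false
[2.2.1.2] false OR false = false
[2.2.1] true → false = false
[2.2] NOT false = true
[2] false OR true = true
[root] exactly-one(false, true) = true
Overall: true → qualifies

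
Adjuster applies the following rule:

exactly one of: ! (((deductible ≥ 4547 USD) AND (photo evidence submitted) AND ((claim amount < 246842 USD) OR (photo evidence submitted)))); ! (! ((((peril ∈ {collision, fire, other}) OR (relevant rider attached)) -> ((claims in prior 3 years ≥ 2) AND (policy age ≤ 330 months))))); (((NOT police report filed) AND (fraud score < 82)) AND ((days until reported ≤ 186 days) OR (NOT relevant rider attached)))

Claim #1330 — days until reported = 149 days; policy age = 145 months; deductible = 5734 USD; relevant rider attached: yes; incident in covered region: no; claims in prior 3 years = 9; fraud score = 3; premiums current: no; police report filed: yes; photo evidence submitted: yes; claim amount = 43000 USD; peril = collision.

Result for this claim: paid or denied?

Paid

Atomic conditions:
  deductible ≥ 4547 USD: 5734 ≥ 4547 is true
  photo evidence submitted: yes → true
  claim amount < 246842 USD: 43000 < 246842 is true
  peril ∈ {collision, fire, other}: collision is in the set → true
  relevant rider attached: yes → true
  claims in prior 3 years ≥ 2: 9 ≥ 2 is true
  policy age ≤ 330 months: 145 ≤ 330 is true
  NOT police report filed: yes → false
  fraud score < 82: 3 < 82 is true
  days until reported ≤ 186 days: 149 ≤ 186 is true
  NOT relevant rider attached: yes → false
Combine:
[1.1.3] true OR true = true
[1.1] true AND true AND true = true
[1] NOT true = false
[2.1.1.1] true OR true = true
[2.1.1.2] true AND true = true
[2.1.1] true → true = true
[2.1] NOT true = false
[2] NOT false = true
[3.1] false AND true = false
[3.2] true OR false = true
[3] false AND true = false
[root] exactly-one(false, true, false) = true
Overall: true → paid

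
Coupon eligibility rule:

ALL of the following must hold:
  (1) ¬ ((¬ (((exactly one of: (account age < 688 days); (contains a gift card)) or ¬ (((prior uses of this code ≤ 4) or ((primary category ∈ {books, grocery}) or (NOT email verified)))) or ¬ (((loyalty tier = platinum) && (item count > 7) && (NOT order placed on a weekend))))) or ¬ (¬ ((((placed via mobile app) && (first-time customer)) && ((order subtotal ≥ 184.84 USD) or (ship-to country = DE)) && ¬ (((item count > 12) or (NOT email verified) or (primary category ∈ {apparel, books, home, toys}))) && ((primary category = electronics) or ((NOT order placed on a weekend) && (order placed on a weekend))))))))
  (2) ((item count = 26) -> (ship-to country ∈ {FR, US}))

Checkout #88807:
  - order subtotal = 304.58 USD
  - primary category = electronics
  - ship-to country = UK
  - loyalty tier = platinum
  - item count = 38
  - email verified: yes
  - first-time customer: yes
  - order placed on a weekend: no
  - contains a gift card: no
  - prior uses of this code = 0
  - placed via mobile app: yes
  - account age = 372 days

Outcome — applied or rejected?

Atomic conditions:
  account age < 688 days: 372 < 688 is true
  contains a gift card: no → false
  prior uses of this code ≤ 4: 0 ≤ 4 is true
  primary category ∈ {books, grocery}: electronics is not in the set → false
  NOT email verified: yes → false
  loyalty tier = platinum: platinum == platinum is true
  item count > 7: 38 > 7 is true
  NOT order placed on a weekend: no → true
  placed via mobile app: yes → true
  first-time customer: yes → true
  order subtotal ≥ 184.84 USD: 304.58 ≥ 184.84 is true
  ship-to country = DE: UK == DE is false
  item count > 12: 38 > 12 is true
  primary category ∈ {apparel, books, home, toys}: electronics is not in the set → false
  primary category = electronics: electronics == electronics is true
  order placed on a weekend: no → false
  item count = 26: 38 == 26 is false
  ship-to country ∈ {FR, US}: UK is not in the set → false
Combine:
[1.1.1.1.1] exactly-one(true, false) = true
[1.1.1.1.2.1.2] false OR false = false
[1.1.1.1.2.1] true OR false = true
[1.1.1.1.2] NOT true = false
[1.1.1.1.3.1] true AND true AND true = true
[1.1.1.1.3] NOT true = false
[1.1.1.1] true OR false OR false = true
[1.1.1] NOT true = false
[1.1.2.1.1.1] true AND true = true
[1.1.2.1.1.2] true OR false = true
[1.1.2.1.1.3.1] true OR false OR false = true
[1.1.2.1.1.3] NOT true = false
[1.1.2.1.1.4.2] true AND false = false
[1.1.2.1.1.4] true OR false = true
[1.1.2.1.1] true AND true AND false AND true = false
[1.1.2.1] NOT false = true
[1.1.2] NOT true = false
[1.1] false OR false = false
[1] NOT false = true
[2] false → false (antecedent false ⇒ implication holds) = true
[root] true AND true = true
Overall: true → applied

Applied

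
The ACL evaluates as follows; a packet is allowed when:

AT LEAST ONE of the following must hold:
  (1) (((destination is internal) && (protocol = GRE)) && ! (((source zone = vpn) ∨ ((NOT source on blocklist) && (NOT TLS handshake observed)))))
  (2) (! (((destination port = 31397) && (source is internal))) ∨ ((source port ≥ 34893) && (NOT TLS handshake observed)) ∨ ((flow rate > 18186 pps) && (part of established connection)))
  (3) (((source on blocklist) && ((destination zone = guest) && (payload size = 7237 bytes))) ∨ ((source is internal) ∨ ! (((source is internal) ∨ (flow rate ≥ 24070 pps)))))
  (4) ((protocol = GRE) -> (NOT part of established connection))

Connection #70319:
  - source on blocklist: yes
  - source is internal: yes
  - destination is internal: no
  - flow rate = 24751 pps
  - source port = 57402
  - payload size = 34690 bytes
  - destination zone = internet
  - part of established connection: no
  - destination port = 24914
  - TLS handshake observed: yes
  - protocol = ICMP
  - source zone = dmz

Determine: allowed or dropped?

Allowed

Atomic conditions:
  destination is internal: no → false
  protocol = GRE: ICMP == GRE is false
  source zone = vpn: dmz == vpn is false
  NOT source on blocklist: yes → false
  NOT TLS handshake observed: yes → false
  destination port = 31397: 24914 == 31397 is false
  source is internal: yes → true
  source port ≥ 34893: 57402 ≥ 34893 is true
  flow rate > 18186 pps: 24751 > 18186 is true
  part of established connection: no → false
  source on blocklist: yes → true
  destination zone = guest: internet == guest is false
  payload size = 7237 bytes: 34690 == 7237 is false
  flow rate ≥ 24070 pps: 24751 ≥ 24070 is true
  NOT part of established connection: no → true
Combine:
[1.1] false AND false = false
[1.2.1.2] false AND false = false
[1.2.1] false OR false = false
[1.2] NOT false = true
[1] false AND true = false
[2.1.1] false AND true = false
[2.1] NOT false = true
[2.2] true AND false = false
[2.3] true AND false = false
[2] true OR false OR false = true
[3.1.2] false AND false = false
[3.1] true AND false = false
[3.2.2.1] true OR true = true
[3.2.2] NOT true = false
[3.2] true OR false = true
[3] false OR true = true
[4] false → true (antecedent false ⇒ implication holds) = true
[root] false OR true OR true OR true = true
Overall: true → allowed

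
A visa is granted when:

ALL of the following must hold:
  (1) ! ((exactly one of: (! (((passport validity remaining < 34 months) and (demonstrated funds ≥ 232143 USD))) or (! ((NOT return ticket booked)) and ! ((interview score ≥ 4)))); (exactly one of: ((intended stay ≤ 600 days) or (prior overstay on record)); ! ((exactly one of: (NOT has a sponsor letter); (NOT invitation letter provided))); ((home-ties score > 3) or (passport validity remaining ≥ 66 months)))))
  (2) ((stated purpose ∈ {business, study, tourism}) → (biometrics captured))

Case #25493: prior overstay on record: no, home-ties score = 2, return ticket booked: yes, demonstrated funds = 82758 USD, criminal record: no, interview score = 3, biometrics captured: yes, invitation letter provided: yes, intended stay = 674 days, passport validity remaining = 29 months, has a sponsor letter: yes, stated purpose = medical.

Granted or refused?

Granted

Atomic conditions:
  passport validity remaining < 34 months: 29 < 34 is true
  demonstrated funds ≥ 232143 USD: 82758 ≥ 232143 is false
  NOT return ticket booked: yes → false
  interview score ≥ 4: 3 ≥ 4 is false
  intended stay ≤ 600 days: 674 ≤ 600 is false
  prior overstay on record: no → false
  NOT has a sponsor letter: yes → false
  NOT invitation letter provided: yes → false
  home-ties score > 3: 2 > 3 is false
  passport validity remaining ≥ 66 months: 29 ≥ 66 is false
  stated purpose ∈ {business, study, tourism}: medical is not in the set → false
  biometrics captured: yes → true
Combine:
[1.1.1.1.1] true AND false = false
[1.1.1.1] NOT false = true
[1.1.1.2.1] NOT false = true
[1.1.1.2.2] NOT false = true
[1.1.1.2] true AND true = true
[1.1.1] true OR true = true
[1.1.2.1] false OR false = false
[1.1.2.2.1] exactly-one(false, false) = false
[1.1.2.2] NOT false = true
[1.1.2.3] false OR false = false
[1.1.2] exactly-one(false, true, false) = true
[1.1] exactly-one(true, true) = false
[1] NOT false = true
[2] false → true (antecedent false ⇒ implication holds) = true
[root] true AND true = true
Overall: true → granted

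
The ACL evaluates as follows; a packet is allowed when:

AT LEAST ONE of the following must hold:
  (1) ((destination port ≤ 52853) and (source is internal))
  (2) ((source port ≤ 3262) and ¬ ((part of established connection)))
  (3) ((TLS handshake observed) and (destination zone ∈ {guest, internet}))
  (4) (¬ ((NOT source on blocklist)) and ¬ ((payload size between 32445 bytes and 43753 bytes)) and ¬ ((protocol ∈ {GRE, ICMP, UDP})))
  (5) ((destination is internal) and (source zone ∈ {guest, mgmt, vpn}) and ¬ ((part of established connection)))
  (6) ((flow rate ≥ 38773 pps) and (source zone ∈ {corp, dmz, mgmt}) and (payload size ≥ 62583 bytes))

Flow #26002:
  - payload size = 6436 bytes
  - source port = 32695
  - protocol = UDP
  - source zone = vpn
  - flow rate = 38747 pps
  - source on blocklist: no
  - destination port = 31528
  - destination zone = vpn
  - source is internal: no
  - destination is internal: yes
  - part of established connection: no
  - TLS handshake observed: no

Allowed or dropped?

Atomic conditions:
  destination port ≤ 52853: 31528 ≤ 52853 is true
  source is internal: no → false
  source port ≤ 3262: 32695 ≤ 3262 is false
  part of established connection: no → false
  TLS handshake observed: no → false
  destination zone ∈ {guest, internet}: vpn is not in the set → false
  NOT source on blocklist: no → true
  payload size between 32445 bytes and 43753 bytes: 6436 in [32445, 43753] is false
  protocol ∈ {GRE, ICMP, UDP}: UDP is in the set → true
  destination is internal: yes → true
  source zone ∈ {guest, mgmt, vpn}: vpn is in the set → true
  flow rate ≥ 38773 pps: 38747 ≥ 38773 is false
  source zone ∈ {corp, dmz, mgmt}: vpn is not in the set → false
  payload size ≥ 62583 bytes: 6436 ≥ 62583 is false
Combine:
[1] true AND false = false
[2.2] NOT false = true
[2] false AND true = false
[3] false AND false = false
[4.1] NOT true = false
[4.2] NOT false = true
[4.3] NOT true = false
[4] false AND true AND false = false
[5.3] NOT false = true
[5] true AND true AND true = true
[6] false AND false AND false = false
[root] false OR false OR false OR false OR true OR false = true
Overall: true → allowed

Allowed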